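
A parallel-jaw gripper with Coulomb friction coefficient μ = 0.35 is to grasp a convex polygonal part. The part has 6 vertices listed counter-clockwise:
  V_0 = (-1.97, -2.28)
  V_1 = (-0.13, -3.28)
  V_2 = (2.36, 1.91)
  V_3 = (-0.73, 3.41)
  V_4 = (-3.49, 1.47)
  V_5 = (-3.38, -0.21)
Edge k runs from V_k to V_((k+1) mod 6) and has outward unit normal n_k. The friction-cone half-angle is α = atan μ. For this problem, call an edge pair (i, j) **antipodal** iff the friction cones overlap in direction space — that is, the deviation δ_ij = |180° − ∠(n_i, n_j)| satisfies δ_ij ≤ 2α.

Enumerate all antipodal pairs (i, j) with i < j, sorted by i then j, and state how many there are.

count = 4; pairs: (0,2), (1,3), (1,4), (2,5)

α = atan 0.35 = 19.29°;  2α = 38.58°
n_0 = (-0.4775, -0.8786)
n_1 = (+0.9016, -0.4326)
n_2 = (+0.4367, +0.8996)
n_3 = (-0.5751, +0.8181)
n_4 = (-0.9979, -0.0653)
n_5 = (-0.8265, -0.5630)
  (0,1): δ = 87.11°  ·
  (0,2): δ = 2.63°  ✓
  (0,3): δ = 63.63°  ·
  (0,4): δ = 122.27°  ·
  (0,5): δ = 152.78°  ·
  (1,2): δ = 90.26°  ·
  (1,3): δ = 29.27°  ✓
  (1,4): δ = 29.38°  ✓
  (1,5): δ = 59.89°  ·
  (2,3): δ = 119.00°  ·
  (2,4): δ = 60.36°  ·
  (2,5): δ = 29.85°  ✓
  (3,4): δ = 121.36°  ·
  (3,5): δ = 90.84°  ·
  (4,5): δ = 149.49°  ·
antipodal pairs: 4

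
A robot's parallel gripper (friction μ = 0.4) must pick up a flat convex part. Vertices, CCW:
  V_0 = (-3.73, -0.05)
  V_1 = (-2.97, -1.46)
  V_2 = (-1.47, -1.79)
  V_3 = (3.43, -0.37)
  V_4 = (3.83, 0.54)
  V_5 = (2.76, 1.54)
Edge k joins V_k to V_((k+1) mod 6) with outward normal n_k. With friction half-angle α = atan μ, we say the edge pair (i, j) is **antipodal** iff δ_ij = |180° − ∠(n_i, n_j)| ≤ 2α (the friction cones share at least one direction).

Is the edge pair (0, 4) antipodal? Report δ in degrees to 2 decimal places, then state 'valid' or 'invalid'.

δ = 18.61°, valid

α = atan 0.4 = 21.80°;  2α = 43.60°
edge 0: e_0 = (+0.76, -1.41);  n_0 = (-0.8803, -0.4745)
edge 4: e_4 = (-1.07, +1.00);  n_4 = (+0.6828, +0.7306)
∠(n_0, n_4) = 161.39°
δ = |180° − 161.39°| = 18.61°
18.61° ≤ 2α = 43.60°  →  valid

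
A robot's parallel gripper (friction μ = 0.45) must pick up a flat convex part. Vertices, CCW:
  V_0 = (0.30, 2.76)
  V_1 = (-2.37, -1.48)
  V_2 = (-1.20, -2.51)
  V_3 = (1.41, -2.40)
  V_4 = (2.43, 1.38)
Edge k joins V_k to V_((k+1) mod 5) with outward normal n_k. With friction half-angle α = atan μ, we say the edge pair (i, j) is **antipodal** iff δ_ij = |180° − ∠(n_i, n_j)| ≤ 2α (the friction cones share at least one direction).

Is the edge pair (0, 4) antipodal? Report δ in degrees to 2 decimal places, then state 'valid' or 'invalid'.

α = atan 0.45 = 24.23°;  2α = 48.46°
edge 0: e_0 = (-2.67, -4.24);  n_0 = (-0.8462, +0.5329)
edge 4: e_4 = (-2.13, +1.38);  n_4 = (+0.5437, +0.8393)
∠(n_0, n_4) = 90.74°
δ = |180° − 90.74°| = 89.26°
89.26° > 2α = 48.46°  →  invalid

δ = 89.26°, invalid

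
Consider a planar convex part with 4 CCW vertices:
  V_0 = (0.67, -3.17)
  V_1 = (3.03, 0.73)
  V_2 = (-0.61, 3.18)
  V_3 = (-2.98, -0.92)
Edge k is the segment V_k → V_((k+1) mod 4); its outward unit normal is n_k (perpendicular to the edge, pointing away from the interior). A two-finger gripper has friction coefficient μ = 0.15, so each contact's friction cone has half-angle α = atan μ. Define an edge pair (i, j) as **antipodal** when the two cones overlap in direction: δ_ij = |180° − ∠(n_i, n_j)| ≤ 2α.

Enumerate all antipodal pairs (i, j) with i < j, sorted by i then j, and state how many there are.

count = 2; pairs: (0,2), (1,3)

α = atan 0.15 = 8.53°;  2α = 17.06°
n_0 = (+0.8556, -0.5177)
n_1 = (+0.5584, +0.8296)
n_2 = (-0.8658, +0.5005)
n_3 = (-0.5247, -0.8513)
  (0,1): δ = 92.76°  ·
  (0,2): δ = 1.15°  ✓
  (0,3): δ = 89.53°  ·
  (1,2): δ = 86.09°  ·
  (1,3): δ = 2.29°  ✓
  (2,3): δ = 91.62°  ·
antipodal pairs: 2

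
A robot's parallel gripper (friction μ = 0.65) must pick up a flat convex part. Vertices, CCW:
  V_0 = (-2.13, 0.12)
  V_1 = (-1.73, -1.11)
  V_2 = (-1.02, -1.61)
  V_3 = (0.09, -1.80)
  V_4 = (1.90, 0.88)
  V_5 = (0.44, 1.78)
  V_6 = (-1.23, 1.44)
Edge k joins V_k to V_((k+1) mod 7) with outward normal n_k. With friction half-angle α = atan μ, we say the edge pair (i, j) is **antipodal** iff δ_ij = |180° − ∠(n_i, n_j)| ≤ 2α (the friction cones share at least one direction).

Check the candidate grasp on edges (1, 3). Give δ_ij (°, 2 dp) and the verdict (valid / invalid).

α = atan 0.65 = 33.02°;  2α = 66.05°
edge 1: e_1 = (+0.71, -0.50);  n_1 = (-0.5758, -0.8176)
edge 3: e_3 = (+1.81, +2.68);  n_3 = (+0.8287, -0.5597)
∠(n_1, n_3) = 91.12°
δ = |180° − 91.12°| = 88.88°
88.88° > 2α = 66.05°  →  invalid

δ = 88.88°, invalid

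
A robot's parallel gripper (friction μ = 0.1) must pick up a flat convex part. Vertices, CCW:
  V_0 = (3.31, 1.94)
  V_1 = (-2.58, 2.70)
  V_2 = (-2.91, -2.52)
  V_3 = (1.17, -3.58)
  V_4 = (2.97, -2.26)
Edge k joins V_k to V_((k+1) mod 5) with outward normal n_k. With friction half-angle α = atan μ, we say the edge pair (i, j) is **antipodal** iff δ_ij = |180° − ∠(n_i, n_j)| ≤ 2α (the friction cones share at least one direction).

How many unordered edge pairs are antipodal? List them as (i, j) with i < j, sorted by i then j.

count = 2; pairs: (0,2), (1,4)

α = atan 0.1 = 5.71°;  2α = 11.42°
n_0 = (+0.1280, +0.9918)
n_1 = (-0.9980, +0.0631)
n_2 = (-0.2515, -0.9679)
n_3 = (+0.5914, -0.8064)
n_4 = (+0.9967, -0.0807)
  (0,1): δ = 86.26°  ·
  (0,2): δ = 7.21°  ✓
  (0,3): δ = 43.61°  ·
  (0,4): δ = 92.72°  ·
  (1,2): δ = 100.95°  ·
  (1,3): δ = 50.13°  ·
  (1,4): δ = 1.01°  ✓
  (2,3): δ = 129.18°  ·
  (2,4): δ = 80.06°  ·
  (3,4): δ = 130.88°  ·
antipodal pairs: 2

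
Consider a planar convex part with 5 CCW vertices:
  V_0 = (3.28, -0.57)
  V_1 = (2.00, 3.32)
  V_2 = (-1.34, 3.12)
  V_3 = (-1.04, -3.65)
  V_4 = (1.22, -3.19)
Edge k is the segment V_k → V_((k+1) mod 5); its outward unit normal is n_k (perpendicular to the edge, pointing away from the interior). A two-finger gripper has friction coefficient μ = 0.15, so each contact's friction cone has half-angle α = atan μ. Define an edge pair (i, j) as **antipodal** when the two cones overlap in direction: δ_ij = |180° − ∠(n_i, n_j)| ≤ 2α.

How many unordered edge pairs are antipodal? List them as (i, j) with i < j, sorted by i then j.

count = 2; pairs: (0,2), (1,3)

α = atan 0.15 = 8.53°;  2α = 17.06°
n_0 = (+0.9499, +0.3126)
n_1 = (-0.0598, +0.9982)
n_2 = (-0.9990, -0.0443)
n_3 = (+0.1995, -0.9799)
n_4 = (+0.7861, -0.6181)
  (0,1): δ = 104.79°  ·
  (0,2): δ = 15.68°  ✓
  (0,3): δ = 83.29°  ·
  (0,4): δ = 123.61°  ·
  (1,2): δ = 90.89°  ·
  (1,3): δ = 8.08°  ✓
  (1,4): δ = 48.40°  ·
  (2,3): δ = 81.03°  ·
  (2,4): δ = 40.71°  ·
  (3,4): δ = 139.68°  ·
antipodal pairs: 2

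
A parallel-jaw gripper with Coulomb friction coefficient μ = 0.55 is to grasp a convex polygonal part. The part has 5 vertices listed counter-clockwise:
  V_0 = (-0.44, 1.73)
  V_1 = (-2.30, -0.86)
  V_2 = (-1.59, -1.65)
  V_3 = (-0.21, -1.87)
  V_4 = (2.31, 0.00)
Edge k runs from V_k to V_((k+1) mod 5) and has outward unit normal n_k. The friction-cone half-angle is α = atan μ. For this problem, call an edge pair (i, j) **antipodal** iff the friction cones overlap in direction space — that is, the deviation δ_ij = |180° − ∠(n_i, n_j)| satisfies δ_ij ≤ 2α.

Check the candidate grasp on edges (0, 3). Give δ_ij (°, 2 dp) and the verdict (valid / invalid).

α = atan 0.55 = 28.81°;  2α = 57.62°
edge 0: e_0 = (-1.86, -2.59);  n_0 = (-0.8122, +0.5833)
edge 3: e_3 = (+2.52, +1.87);  n_3 = (+0.5959, -0.8030)
∠(n_0, n_3) = 162.26°
δ = |180° − 162.26°| = 17.74°
17.74° ≤ 2α = 57.62°  →  valid

δ = 17.74°, valid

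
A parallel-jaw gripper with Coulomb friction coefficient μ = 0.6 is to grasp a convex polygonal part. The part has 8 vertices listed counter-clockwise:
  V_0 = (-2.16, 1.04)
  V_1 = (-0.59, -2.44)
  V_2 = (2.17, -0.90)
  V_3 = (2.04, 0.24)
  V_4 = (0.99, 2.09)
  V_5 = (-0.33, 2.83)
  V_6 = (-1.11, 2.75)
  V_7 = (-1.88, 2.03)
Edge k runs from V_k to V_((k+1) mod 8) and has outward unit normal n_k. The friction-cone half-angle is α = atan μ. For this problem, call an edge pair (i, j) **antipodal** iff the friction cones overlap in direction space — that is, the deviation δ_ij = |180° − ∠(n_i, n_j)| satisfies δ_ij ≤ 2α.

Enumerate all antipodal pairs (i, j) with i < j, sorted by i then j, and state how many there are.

count = 10; pairs: (0,2), (0,3), (0,4), (1,4), (1,5), (1,6), (1,7), (2,6), (2,7), (3,7)

α = atan 0.6 = 30.96°;  2α = 61.93°
n_0 = (-0.9115, -0.4112)
n_1 = (+0.4873, -0.8733)
n_2 = (+0.9936, +0.1133)
n_3 = (+0.8697, +0.4936)
n_4 = (+0.4890, +0.8723)
n_5 = (-0.1020, +0.9948)
n_6 = (-0.6830, +0.7304)
n_7 = (-0.9623, +0.2722)
  (0,1): δ = 85.12°  ·
  (0,2): δ = 17.78°  ✓
  (0,3): δ = 5.30°  ✓
  (0,4): δ = 36.44°  ✓
  (0,5): δ = 71.57°  ·
  (0,6): δ = 108.80°  ·
  (0,7): δ = 139.93°  ·
  (1,2): δ = 112.65°  ·
  (1,3): δ = 89.58°  ·
  (1,4): δ = 58.44°  ✓
  (1,5): δ = 23.30°  ✓
  (1,6): δ = 13.92°  ✓
  (1,7): δ = 45.05°  ✓
  (2,3): δ = 156.93°  ·
  (2,4): δ = 125.78°  ·
  (2,5): δ = 90.65°  ·
  (2,6): δ = 53.43°  ✓
  (2,7): δ = 22.30°  ✓
  (3,4): δ = 148.85°  ·
  (3,5): δ = 113.72°  ·
  (3,6): δ = 76.50°  ·
  (3,7): δ = 45.37°  ✓
  (4,5): δ = 144.87°  ·
  (4,6): δ = 107.65°  ·
  (4,7): δ = 76.52°  ·
  (5,6): δ = 142.78°  ·
  (5,7): δ = 111.65°  ·
  (6,7): δ = 148.87°  ·
antipodal pairs: 10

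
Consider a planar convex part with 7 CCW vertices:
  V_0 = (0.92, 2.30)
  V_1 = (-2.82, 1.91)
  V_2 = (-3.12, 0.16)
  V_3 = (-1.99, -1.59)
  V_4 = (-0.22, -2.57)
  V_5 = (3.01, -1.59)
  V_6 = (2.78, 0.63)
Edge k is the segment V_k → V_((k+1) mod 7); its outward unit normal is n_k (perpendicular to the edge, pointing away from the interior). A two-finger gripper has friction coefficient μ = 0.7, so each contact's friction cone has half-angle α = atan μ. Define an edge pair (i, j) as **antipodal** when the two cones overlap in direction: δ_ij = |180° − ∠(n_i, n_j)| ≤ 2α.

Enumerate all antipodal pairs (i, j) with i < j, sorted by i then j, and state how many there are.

count = 11; pairs: (0,2), (0,3), (0,4), (1,4), (1,5), (1,6), (2,5), (2,6), (3,5), (3,6), (4,6)

α = atan 0.7 = 34.99°;  2α = 69.98°
n_0 = (-0.1037, +0.9946)
n_1 = (-0.9856, +0.1690)
n_2 = (-0.8401, -0.5425)
n_3 = (-0.4844, -0.8749)
n_4 = (+0.2903, -0.9569)
n_5 = (+0.9947, +0.1031)
n_6 = (+0.6681, +0.7441)
  (0,1): δ = 105.68°  ·
  (0,2): δ = 63.10°  ✓
  (0,3): δ = 34.93°  ✓
  (0,4): δ = 10.92°  ✓
  (0,5): δ = 89.96°  ·
  (0,6): δ = 132.13°  ·
  (1,2): δ = 137.42°  ·
  (1,3): δ = 109.24°  ·
  (1,4): δ = 63.39°  ✓
  (1,5): δ = 15.64°  ✓
  (1,6): δ = 57.81°  ✓
  (2,3): δ = 151.82°  ·
  (2,4): δ = 105.97°  ·
  (2,5): δ = 26.94°  ✓
  (2,6): δ = 15.23°  ✓
  (3,4): δ = 134.15°  ·
  (3,5): δ = 55.11°  ✓
  (3,6): δ = 12.95°  ✓
  (4,5): δ = 100.96°  ·
  (4,6): δ = 58.80°  ✓
  (5,6): δ = 137.83°  ·
antipodal pairs: 11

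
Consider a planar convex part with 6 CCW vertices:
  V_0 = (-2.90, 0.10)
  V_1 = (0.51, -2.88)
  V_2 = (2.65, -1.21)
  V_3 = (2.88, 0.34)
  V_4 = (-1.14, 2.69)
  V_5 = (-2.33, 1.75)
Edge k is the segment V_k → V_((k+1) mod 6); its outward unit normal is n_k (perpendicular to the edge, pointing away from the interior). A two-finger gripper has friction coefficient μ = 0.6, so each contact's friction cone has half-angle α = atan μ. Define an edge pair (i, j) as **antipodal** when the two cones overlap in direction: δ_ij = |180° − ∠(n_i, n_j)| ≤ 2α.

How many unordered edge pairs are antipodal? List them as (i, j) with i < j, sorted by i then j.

count = 6; pairs: (0,2), (0,3), (1,4), (1,5), (2,4), (2,5)

α = atan 0.6 = 30.96°;  2α = 61.93°
n_0 = (-0.6580, -0.7530)
n_1 = (+0.6152, -0.7884)
n_2 = (+0.9892, -0.1468)
n_3 = (+0.5047, +0.8633)
n_4 = (-0.6199, +0.7847)
n_5 = (-0.9452, +0.3265)
  (0,1): δ = 100.88°  ·
  (0,2): δ = 57.29°  ✓
  (0,3): δ = 10.84°  ✓
  (0,4): δ = 79.46°  ·
  (0,5): δ = 112.09°  ·
  (1,2): δ = 136.41°  ·
  (1,3): δ = 68.28°  ·
  (1,4): δ = 0.34°  ✓
  (1,5): δ = 32.97°  ✓
  (2,3): δ = 111.87°  ·
  (2,4): δ = 43.25°  ✓
  (2,5): δ = 10.62°  ✓
  (3,4): δ = 111.38°  ·
  (3,5): δ = 78.75°  ·
  (4,5): δ = 147.36°  ·
antipodal pairs: 6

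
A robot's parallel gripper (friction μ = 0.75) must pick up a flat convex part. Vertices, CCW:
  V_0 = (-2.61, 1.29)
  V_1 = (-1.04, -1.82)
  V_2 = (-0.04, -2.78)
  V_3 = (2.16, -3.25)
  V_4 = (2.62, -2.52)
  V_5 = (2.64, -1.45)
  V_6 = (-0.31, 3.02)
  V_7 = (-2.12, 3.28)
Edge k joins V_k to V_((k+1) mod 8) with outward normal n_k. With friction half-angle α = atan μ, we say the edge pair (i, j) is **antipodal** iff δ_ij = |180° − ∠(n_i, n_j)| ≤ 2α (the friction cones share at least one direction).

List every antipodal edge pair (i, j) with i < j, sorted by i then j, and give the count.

α = atan 0.75 = 36.87°;  2α = 73.74°
n_0 = (-0.8927, -0.4507)
n_1 = (-0.6925, -0.7214)
n_2 = (-0.2089, -0.9779)
n_3 = (+0.8460, -0.5331)
n_4 = (+0.9998, -0.0187)
n_5 = (+0.8346, +0.5508)
n_6 = (+0.1422, +0.9898)
n_7 = (-0.9710, +0.2391)
  (0,1): δ = 160.62°  ·
  (0,2): δ = 128.84°  ·
  (0,3): δ = 59.00°  ✓
  (0,4): δ = 27.86°  ✓
  (0,5): δ = 6.64°  ✓
  (0,6): δ = 55.04°  ✓
  (0,7): δ = 139.38°  ·
  (1,2): δ = 148.23°  ·
  (1,3): δ = 78.39°  ·
  (1,4): δ = 47.24°  ✓
  (1,5): δ = 12.75°  ✓
  (1,6): δ = 35.66°  ✓
  (1,7): δ = 120.00°  ·
  (2,3): δ = 110.16°  ·
  (2,4): δ = 79.01°  ·
  (2,5): δ = 44.52°  ✓
  (2,6): δ = 3.88°  ✓
  (2,7): δ = 88.23°  ·
  (3,4): δ = 148.85°  ·
  (3,5): δ = 114.36°  ·
  (3,6): δ = 65.96°  ✓
  (3,7): δ = 18.38°  ✓
  (4,5): δ = 145.51°  ·
  (4,6): δ = 97.10°  ·
  (4,7): δ = 12.76°  ✓
  (5,6): δ = 131.60°  ·
  (5,7): δ = 47.26°  ✓
  (6,7): δ = 95.66°  ·
antipodal pairs: 13

count = 13; pairs: (0,3), (0,4), (0,5), (0,6), (1,4), (1,5), (1,6), (2,5), (2,6), (3,6), (3,7), (4,7), (5,7)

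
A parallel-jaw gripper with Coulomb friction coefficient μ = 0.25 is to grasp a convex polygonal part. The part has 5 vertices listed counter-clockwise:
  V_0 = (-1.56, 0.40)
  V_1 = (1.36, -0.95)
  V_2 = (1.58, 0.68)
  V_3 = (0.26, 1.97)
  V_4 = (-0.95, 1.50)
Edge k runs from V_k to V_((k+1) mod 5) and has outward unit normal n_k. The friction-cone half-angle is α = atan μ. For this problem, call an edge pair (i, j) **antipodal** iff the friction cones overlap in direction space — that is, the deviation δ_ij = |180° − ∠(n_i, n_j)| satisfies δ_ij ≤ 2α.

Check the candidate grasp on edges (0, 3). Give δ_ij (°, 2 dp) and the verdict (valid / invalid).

δ = 46.04°, invalid

α = atan 0.25 = 14.04°;  2α = 28.07°
edge 0: e_0 = (+2.92, -1.35);  n_0 = (-0.4196, -0.9077)
edge 3: e_3 = (-1.21, -0.47);  n_3 = (-0.3621, +0.9321)
∠(n_0, n_3) = 133.96°
δ = |180° − 133.96°| = 46.04°
46.04° > 2α = 28.07°  →  invalid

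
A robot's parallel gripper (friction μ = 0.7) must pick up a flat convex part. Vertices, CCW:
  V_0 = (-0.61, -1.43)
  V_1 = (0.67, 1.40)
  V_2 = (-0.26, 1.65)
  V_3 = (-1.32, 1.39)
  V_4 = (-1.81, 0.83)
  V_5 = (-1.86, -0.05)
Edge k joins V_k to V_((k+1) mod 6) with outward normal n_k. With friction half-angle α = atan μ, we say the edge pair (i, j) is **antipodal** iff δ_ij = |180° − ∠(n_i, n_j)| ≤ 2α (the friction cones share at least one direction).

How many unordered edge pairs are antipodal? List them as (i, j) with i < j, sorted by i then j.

count = 6; pairs: (0,2), (0,3), (0,4), (0,5), (1,5), (2,5)

α = atan 0.7 = 34.99°;  2α = 69.98°
n_0 = (+0.9111, -0.4121)
n_1 = (+0.2596, +0.9657)
n_2 = (-0.2382, +0.9712)
n_3 = (-0.7526, +0.6585)
n_4 = (-0.9984, +0.0567)
n_5 = (-0.7412, -0.6713)
  (0,1): δ = 80.71°  ·
  (0,2): δ = 51.88°  ✓
  (0,3): δ = 16.85°  ✓
  (0,4): δ = 21.09°  ✓
  (0,5): δ = 66.51°  ✓
  (1,2): δ = 151.17°  ·
  (1,3): δ = 116.14°  ·
  (1,4): δ = 78.21°  ·
  (1,5): δ = 32.78°  ✓
  (2,3): δ = 144.97°  ·
  (2,4): δ = 107.03°  ·
  (2,5): δ = 61.61°  ✓
  (3,4): δ = 142.07°  ·
  (3,5): δ = 96.64°  ·
  (4,5): δ = 134.58°  ·
antipodal pairs: 6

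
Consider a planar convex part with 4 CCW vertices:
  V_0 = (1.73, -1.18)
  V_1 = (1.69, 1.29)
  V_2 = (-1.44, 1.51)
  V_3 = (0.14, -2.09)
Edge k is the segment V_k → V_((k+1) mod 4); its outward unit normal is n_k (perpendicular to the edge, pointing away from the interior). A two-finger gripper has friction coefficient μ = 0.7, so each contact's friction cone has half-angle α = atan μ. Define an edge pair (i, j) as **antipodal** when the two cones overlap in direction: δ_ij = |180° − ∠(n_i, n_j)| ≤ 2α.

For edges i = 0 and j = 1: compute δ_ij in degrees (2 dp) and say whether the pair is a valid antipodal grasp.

δ = 94.95°, invalid

α = atan 0.7 = 34.99°;  2α = 69.98°
edge 0: e_0 = (-0.04, +2.47);  n_0 = (+0.9999, +0.0162)
edge 1: e_1 = (-3.13, +0.22);  n_1 = (+0.0701, +0.9975)
∠(n_0, n_1) = 85.05°
δ = |180° − 85.05°| = 94.95°
94.95° > 2α = 69.98°  →  invalid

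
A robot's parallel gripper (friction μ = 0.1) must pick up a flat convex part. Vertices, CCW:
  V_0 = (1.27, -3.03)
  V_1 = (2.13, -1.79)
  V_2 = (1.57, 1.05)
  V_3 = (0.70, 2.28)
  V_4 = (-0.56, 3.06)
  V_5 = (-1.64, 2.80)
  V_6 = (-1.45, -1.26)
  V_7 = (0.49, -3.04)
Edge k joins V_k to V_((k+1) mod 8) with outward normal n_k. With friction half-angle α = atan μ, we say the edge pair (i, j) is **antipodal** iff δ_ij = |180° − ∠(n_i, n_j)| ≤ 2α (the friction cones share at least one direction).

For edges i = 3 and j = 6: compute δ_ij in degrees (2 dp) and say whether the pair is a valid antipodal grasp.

δ = 10.78°, valid

α = atan 0.1 = 5.71°;  2α = 11.42°
edge 3: e_3 = (-1.26, +0.78);  n_3 = (+0.5264, +0.8503)
edge 6: e_6 = (+1.94, -1.78);  n_6 = (-0.6761, -0.7368)
∠(n_3, n_6) = 169.22°
δ = |180° − 169.22°| = 10.78°
10.78° ≤ 2α = 11.42°  →  valid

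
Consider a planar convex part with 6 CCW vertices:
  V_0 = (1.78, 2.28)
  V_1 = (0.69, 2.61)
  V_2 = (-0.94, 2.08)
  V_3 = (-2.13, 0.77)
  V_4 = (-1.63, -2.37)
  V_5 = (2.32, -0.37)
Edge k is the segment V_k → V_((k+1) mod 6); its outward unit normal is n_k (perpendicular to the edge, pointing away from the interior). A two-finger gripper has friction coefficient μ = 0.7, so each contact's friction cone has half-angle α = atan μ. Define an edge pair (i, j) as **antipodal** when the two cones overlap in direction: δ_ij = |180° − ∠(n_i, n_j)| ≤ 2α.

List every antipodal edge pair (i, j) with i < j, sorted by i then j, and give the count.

count = 6; pairs: (0,3), (0,4), (1,4), (2,4), (2,5), (3,5)

α = atan 0.7 = 34.99°;  2α = 69.98°
n_0 = (+0.2898, +0.9571)
n_1 = (-0.3092, +0.9510)
n_2 = (-0.7402, +0.6724)
n_3 = (-0.9876, -0.1573)
n_4 = (+0.4517, -0.8922)
n_5 = (+0.9799, +0.1997)
  (0,1): δ = 145.14°  ·
  (0,2): δ = 115.41°  ·
  (0,3): δ = 64.11°  ✓
  (0,4): δ = 43.70°  ✓
  (0,5): δ = 118.36°  ·
  (1,2): δ = 150.26°  ·
  (1,3): δ = 98.96°  ·
  (1,4): δ = 8.84°  ✓
  (1,5): δ = 83.51°  ·
  (2,3): δ = 128.70°  ·
  (2,4): δ = 20.89°  ✓
  (2,5): δ = 53.77°  ✓
  (3,4): δ = 72.19°  ·
  (3,5): δ = 2.47°  ✓
  (4,5): δ = 105.34°  ·
antipodal pairs: 6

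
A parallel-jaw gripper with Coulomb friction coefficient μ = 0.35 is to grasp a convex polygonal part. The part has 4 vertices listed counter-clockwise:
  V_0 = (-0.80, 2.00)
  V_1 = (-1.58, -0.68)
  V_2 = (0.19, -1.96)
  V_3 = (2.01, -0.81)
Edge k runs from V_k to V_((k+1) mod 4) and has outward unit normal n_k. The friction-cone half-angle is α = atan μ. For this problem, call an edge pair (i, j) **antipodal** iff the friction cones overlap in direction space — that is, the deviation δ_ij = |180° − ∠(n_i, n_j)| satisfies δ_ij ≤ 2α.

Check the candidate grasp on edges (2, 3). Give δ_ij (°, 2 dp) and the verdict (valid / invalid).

α = atan 0.35 = 19.29°;  2α = 38.58°
edge 2: e_2 = (+1.82, +1.15);  n_2 = (+0.5342, -0.8454)
edge 3: e_3 = (-2.81, +2.81);  n_3 = (+0.7071, +0.7071)
∠(n_2, n_3) = 102.71°
δ = |180° − 102.71°| = 77.29°
77.29° > 2α = 38.58°  →  invalid

δ = 77.29°, invalid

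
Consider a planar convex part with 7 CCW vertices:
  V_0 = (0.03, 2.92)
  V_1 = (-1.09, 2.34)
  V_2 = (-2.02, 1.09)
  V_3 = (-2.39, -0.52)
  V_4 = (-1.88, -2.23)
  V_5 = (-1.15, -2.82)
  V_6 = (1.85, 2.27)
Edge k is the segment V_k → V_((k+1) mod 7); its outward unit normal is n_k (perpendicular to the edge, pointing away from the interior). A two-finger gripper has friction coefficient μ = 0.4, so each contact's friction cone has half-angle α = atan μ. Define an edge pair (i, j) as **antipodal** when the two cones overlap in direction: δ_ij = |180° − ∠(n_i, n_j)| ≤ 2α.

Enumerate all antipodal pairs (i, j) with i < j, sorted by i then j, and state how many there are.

α = atan 0.4 = 21.80°;  2α = 43.60°
n_0 = (-0.4599, +0.8880)
n_1 = (-0.8023, +0.5969)
n_2 = (-0.9746, +0.2240)
n_3 = (-0.9583, -0.2858)
n_4 = (-0.6286, -0.7777)
n_5 = (+0.8615, -0.5078)
n_6 = (+0.3363, +0.9417)
  (0,1): δ = 154.03°  ·
  (0,2): δ = 130.32°  ·
  (0,3): δ = 100.77°  ·
  (0,4): δ = 66.32°  ·
  (0,5): δ = 32.11°  ✓
  (0,6): δ = 132.97°  ·
  (1,2): δ = 156.29°  ·
  (1,3): δ = 126.74°  ·
  (1,4): δ = 92.30°  ·
  (1,5): δ = 6.13°  ✓
  (1,6): δ = 107.00°  ·
  (2,3): δ = 150.45°  ·
  (2,4): δ = 116.00°  ·
  (2,5): δ = 17.57°  ✓
  (2,6): δ = 83.29°  ·
  (3,4): δ = 145.55°  ·
  (3,5): δ = 47.12°  ·
  (3,6): δ = 53.74°  ·
  (4,5): δ = 81.57°  ·
  (4,6): δ = 19.29°  ✓
  (5,6): δ = 79.14°  ·
antipodal pairs: 4

count = 4; pairs: (0,5), (1,5), (2,5), (4,6)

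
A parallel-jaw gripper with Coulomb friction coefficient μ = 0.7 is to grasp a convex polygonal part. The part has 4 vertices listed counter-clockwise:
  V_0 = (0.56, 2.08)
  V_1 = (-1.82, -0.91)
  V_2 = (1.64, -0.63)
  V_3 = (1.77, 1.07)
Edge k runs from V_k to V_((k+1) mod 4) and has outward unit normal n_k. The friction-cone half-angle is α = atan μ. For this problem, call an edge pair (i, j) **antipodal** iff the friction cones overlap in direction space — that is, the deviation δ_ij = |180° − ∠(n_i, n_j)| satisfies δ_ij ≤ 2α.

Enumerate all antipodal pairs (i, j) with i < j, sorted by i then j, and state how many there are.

α = atan 0.7 = 34.99°;  2α = 69.98°
n_0 = (-0.7824, +0.6228)
n_1 = (+0.0807, -0.9967)
n_2 = (+0.9971, -0.0762)
n_3 = (+0.6408, +0.7677)
  (0,1): δ = 46.85°  ✓
  (0,2): δ = 34.15°  ✓
  (0,3): δ = 88.67°  ·
  (1,2): δ = 99.00°  ·
  (1,3): δ = 44.48°  ✓
  (2,3): δ = 125.48°  ·
antipodal pairs: 3

count = 3; pairs: (0,1), (0,2), (1,3)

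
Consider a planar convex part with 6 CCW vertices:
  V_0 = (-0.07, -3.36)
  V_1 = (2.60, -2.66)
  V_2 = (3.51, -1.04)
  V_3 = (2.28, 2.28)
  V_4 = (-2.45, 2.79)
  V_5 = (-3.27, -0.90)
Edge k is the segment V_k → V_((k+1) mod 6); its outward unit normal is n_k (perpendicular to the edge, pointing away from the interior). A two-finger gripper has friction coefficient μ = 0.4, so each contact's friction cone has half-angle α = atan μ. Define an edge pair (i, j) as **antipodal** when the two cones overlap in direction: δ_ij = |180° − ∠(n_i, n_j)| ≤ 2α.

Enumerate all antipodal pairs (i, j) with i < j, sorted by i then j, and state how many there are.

count = 5; pairs: (0,3), (1,4), (2,4), (2,5), (3,5)

α = atan 0.4 = 21.80°;  2α = 43.60°
n_0 = (+0.2536, -0.9673)
n_1 = (+0.8719, -0.4898)
n_2 = (+0.9377, +0.3474)
n_3 = (+0.1072, +0.9942)
n_4 = (-0.9762, +0.2169)
n_5 = (-0.6095, -0.7928)
  (0,1): δ = 134.01°  ·
  (0,2): δ = 84.36°  ·
  (0,3): δ = 20.84°  ✓
  (0,4): δ = 62.78°  ·
  (0,5): δ = 127.76°  ·
  (1,2): δ = 130.35°  ·
  (1,3): δ = 66.83°  ·
  (1,4): δ = 16.80°  ✓
  (1,5): δ = 81.77°  ·
  (2,3): δ = 116.48°  ·
  (2,4): δ = 32.86°  ✓
  (2,5): δ = 32.12°  ✓
  (3,4): δ = 96.37°  ·
  (3,5): δ = 31.40°  ✓
  (4,5): δ = 115.02°  ·
antipodal pairs: 5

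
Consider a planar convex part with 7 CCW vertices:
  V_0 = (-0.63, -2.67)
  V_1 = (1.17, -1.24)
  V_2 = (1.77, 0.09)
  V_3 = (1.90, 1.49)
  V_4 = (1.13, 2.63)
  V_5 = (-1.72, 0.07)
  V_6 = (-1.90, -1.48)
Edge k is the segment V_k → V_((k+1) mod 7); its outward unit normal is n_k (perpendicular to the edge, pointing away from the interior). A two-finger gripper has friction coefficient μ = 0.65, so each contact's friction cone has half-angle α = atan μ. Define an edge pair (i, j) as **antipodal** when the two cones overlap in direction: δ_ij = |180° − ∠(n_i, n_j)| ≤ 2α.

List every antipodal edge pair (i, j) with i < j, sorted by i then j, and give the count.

α = atan 0.65 = 33.02°;  2α = 66.05°
n_0 = (+0.6220, -0.7830)
n_1 = (+0.9115, -0.4112)
n_2 = (+0.9957, -0.0925)
n_3 = (+0.8287, +0.5597)
n_4 = (-0.6682, +0.7439)
n_5 = (-0.9933, +0.1154)
n_6 = (-0.6837, -0.7297)
  (0,1): δ = 152.75°  ·
  (0,2): δ = 133.77°  ·
  (0,3): δ = 94.43°  ·
  (0,4): δ = 3.47°  ✓
  (0,5): δ = 44.91°  ✓
  (0,6): δ = 98.40°  ·
  (1,2): δ = 161.02°  ·
  (1,3): δ = 121.68°  ·
  (1,4): δ = 23.79°  ✓
  (1,5): δ = 17.66°  ✓
  (1,6): δ = 71.14°  ·
  (2,3): δ = 140.66°  ·
  (2,4): δ = 42.76°  ✓
  (2,5): δ = 1.32°  ✓
  (2,6): δ = 52.17°  ✓
  (3,4): δ = 82.10°  ·
  (3,5): δ = 40.66°  ✓
  (3,6): δ = 12.83°  ✓
  (4,5): δ = 138.56°  ·
  (4,6): δ = 85.07°  ·
  (5,6): δ = 126.51°  ·
antipodal pairs: 9

count = 9; pairs: (0,4), (0,5), (1,4), (1,5), (2,4), (2,5), (2,6), (3,5), (3,6)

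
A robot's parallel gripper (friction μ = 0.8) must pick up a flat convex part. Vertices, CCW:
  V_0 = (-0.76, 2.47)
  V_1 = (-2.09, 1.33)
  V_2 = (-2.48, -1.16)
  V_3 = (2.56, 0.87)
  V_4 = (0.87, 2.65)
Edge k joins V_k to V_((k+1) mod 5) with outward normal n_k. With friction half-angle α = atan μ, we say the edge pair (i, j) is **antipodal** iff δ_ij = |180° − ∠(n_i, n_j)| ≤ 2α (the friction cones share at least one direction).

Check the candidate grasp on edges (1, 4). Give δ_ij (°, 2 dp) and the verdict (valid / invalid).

α = atan 0.8 = 38.66°;  2α = 77.32°
edge 1: e_1 = (-0.39, -2.49);  n_1 = (-0.9880, +0.1547)
edge 4: e_4 = (-1.63, -0.18);  n_4 = (-0.1098, +0.9940)
∠(n_1, n_4) = 74.80°
δ = |180° − 74.80°| = 105.20°
105.20° > 2α = 77.32°  →  invalid

δ = 105.20°, invalid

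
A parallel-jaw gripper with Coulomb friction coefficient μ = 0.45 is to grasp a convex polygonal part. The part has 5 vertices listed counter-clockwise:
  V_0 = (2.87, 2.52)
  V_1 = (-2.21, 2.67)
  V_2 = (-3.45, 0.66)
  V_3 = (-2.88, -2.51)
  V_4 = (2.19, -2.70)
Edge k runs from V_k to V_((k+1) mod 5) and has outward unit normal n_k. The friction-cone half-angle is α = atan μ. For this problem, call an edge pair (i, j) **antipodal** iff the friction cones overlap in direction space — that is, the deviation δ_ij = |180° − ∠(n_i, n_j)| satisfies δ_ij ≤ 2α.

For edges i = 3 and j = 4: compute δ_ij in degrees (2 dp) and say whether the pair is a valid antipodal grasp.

α = atan 0.45 = 24.23°;  2α = 48.46°
edge 3: e_3 = (+5.07, -0.19);  n_3 = (-0.0374, -0.9993)
edge 4: e_4 = (+0.68, +5.22);  n_4 = (+0.9916, -0.1292)
∠(n_3, n_4) = 84.72°
δ = |180° − 84.72°| = 95.28°
95.28° > 2α = 48.46°  →  invalid

δ = 95.28°, invalid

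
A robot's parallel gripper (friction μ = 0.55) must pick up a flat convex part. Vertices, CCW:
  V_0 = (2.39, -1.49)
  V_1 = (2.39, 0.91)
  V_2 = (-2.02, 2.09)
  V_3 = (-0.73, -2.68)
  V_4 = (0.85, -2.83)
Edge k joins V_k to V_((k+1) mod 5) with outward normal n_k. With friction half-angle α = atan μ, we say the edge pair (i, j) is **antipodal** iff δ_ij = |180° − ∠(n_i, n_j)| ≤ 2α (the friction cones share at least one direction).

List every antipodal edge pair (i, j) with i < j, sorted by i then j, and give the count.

α = atan 0.55 = 28.81°;  2α = 57.62°
n_0 = (+1.0000, -0.0000)
n_1 = (+0.2585, +0.9660)
n_2 = (-0.9653, -0.2611)
n_3 = (-0.0945, -0.9955)
n_4 = (+0.6564, -0.7544)
  (0,1): δ = 104.98°  ·
  (0,2): δ = 15.13°  ✓
  (0,3): δ = 84.58°  ·
  (0,4): δ = 131.03°  ·
  (1,2): δ = 59.89°  ·
  (1,3): δ = 9.56°  ✓
  (1,4): δ = 56.01°  ✓
  (2,3): δ = 110.56°  ·
  (2,4): δ = 64.11°  ·
  (3,4): δ = 133.55°  ·
antipodal pairs: 3

count = 3; pairs: (0,2), (1,3), (1,4)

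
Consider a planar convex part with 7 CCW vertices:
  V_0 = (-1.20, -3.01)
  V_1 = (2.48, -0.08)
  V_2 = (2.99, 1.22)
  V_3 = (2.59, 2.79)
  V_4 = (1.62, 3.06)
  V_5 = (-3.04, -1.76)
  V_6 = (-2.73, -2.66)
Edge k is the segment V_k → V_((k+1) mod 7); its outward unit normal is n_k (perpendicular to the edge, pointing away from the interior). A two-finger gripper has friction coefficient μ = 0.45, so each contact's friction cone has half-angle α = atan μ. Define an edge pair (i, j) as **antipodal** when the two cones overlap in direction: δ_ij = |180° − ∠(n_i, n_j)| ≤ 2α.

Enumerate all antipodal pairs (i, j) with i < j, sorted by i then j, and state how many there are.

count = 5; pairs: (0,4), (1,4), (1,5), (2,5), (3,6)

α = atan 0.45 = 24.23°;  2α = 48.46°
n_0 = (+0.6229, -0.7823)
n_1 = (+0.9309, -0.3652)
n_2 = (+0.9690, +0.2469)
n_3 = (+0.2682, +0.9634)
n_4 = (-0.7189, +0.6951)
n_5 = (-0.9455, -0.3257)
n_6 = (-0.2230, -0.9748)
  (0,1): δ = 149.95°  ·
  (0,2): δ = 114.23°  ·
  (0,3): δ = 54.08°  ·
  (0,4): δ = 7.44°  ✓
  (0,5): δ = 70.48°  ·
  (0,6): δ = 128.59°  ·
  (1,2): δ = 144.29°  ·
  (1,3): δ = 84.13°  ·
  (1,4): δ = 22.61°  ✓
  (1,5): δ = 40.43°  ✓
  (1,6): δ = 98.54°  ·
  (2,3): δ = 119.85°  ·
  (2,4): δ = 58.33°  ·
  (2,5): δ = 4.71°  ✓
  (2,6): δ = 62.82°  ·
  (3,4): δ = 118.48°  ·
  (3,5): δ = 55.44°  ·
  (3,6): δ = 2.67°  ✓
  (4,5): δ = 116.96°  ·
  (4,6): δ = 58.85°  ·
  (5,6): δ = 121.89°  ·
antipodal pairs: 5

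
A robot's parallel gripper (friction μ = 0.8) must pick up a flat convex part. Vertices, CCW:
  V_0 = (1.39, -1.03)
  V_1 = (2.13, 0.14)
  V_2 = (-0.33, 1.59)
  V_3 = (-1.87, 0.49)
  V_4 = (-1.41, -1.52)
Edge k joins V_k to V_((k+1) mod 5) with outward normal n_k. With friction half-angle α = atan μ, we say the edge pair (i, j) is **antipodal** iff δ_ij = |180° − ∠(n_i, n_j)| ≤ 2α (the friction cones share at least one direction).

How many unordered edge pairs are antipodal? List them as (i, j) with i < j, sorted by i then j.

α = atan 0.8 = 38.66°;  2α = 77.32°
n_0 = (+0.8451, -0.5345)
n_1 = (+0.5078, +0.8615)
n_2 = (-0.5812, +0.8137)
n_3 = (-0.9748, -0.2231)
n_4 = (+0.1724, -0.9850)
  (0,1): δ = 88.20°  ·
  (0,2): δ = 22.15°  ✓
  (0,3): δ = 45.20°  ✓
  (0,4): δ = 132.24°  ·
  (1,2): δ = 113.95°  ·
  (1,3): δ = 46.59°  ✓
  (1,4): δ = 40.44°  ✓
  (2,3): δ = 112.65°  ·
  (2,4): δ = 25.61°  ✓
  (3,4): δ = 92.96°  ·
antipodal pairs: 5

count = 5; pairs: (0,2), (0,3), (1,3), (1,4), (2,4)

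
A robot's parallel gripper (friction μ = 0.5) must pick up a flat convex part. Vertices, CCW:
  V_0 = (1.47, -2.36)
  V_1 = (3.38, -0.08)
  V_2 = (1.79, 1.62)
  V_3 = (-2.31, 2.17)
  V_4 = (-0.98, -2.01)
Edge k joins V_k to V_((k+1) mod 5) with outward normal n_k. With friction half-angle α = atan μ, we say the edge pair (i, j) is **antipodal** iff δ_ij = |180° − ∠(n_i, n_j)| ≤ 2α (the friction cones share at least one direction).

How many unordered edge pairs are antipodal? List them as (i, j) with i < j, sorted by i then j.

count = 3; pairs: (1,3), (1,4), (2,4)

α = atan 0.5 = 26.57°;  2α = 53.13°
n_0 = (+0.7666, -0.6422)
n_1 = (+0.7303, +0.6831)
n_2 = (+0.1330, +0.9911)
n_3 = (-0.9529, -0.3032)
n_4 = (-0.1414, -0.9899)
  (0,1): δ = 96.96°  ·
  (0,2): δ = 57.69°  ·
  (0,3): δ = 57.60°  ·
  (0,4): δ = 121.82°  ·
  (1,2): δ = 140.73°  ·
  (1,3): δ = 25.43°  ✓
  (1,4): δ = 38.78°  ✓
  (2,3): δ = 64.71°  ·
  (2,4): δ = 0.49°  ✓
  (3,4): δ = 115.78°  ·
antipodal pairs: 3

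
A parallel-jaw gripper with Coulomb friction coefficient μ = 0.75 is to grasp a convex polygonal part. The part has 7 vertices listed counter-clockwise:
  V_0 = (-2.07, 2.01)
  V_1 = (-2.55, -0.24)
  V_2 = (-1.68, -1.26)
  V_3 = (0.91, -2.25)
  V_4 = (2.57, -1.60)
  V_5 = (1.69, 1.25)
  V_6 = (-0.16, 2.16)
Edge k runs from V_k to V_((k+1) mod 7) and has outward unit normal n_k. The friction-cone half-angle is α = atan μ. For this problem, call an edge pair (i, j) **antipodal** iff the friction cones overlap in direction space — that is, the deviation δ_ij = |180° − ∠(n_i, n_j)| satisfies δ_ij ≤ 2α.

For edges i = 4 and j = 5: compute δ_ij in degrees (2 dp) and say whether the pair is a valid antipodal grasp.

α = atan 0.75 = 36.87°;  2α = 73.74°
edge 4: e_4 = (-0.88, +2.85);  n_4 = (+0.9555, +0.2950)
edge 5: e_5 = (-1.85, +0.91);  n_5 = (+0.4414, +0.8973)
∠(n_4, n_5) = 46.65°
δ = |180° − 46.65°| = 133.35°
133.35° > 2α = 73.74°  →  invalid

δ = 133.35°, invalid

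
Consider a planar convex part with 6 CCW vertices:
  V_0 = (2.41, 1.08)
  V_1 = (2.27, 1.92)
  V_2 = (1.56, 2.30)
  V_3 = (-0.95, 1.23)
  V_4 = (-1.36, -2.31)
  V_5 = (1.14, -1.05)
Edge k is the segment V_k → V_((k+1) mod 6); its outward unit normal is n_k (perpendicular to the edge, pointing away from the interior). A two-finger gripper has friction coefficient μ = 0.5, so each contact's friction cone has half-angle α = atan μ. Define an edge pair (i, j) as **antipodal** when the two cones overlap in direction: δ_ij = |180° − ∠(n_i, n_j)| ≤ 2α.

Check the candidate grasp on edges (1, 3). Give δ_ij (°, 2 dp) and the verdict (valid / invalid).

δ = 68.45°, invalid

α = atan 0.5 = 26.57°;  2α = 53.13°
edge 1: e_1 = (-0.71, +0.38);  n_1 = (+0.4719, +0.8817)
edge 3: e_3 = (-0.41, -3.54);  n_3 = (-0.9934, +0.1151)
∠(n_1, n_3) = 111.55°
δ = |180° − 111.55°| = 68.45°
68.45° > 2α = 53.13°  →  invalid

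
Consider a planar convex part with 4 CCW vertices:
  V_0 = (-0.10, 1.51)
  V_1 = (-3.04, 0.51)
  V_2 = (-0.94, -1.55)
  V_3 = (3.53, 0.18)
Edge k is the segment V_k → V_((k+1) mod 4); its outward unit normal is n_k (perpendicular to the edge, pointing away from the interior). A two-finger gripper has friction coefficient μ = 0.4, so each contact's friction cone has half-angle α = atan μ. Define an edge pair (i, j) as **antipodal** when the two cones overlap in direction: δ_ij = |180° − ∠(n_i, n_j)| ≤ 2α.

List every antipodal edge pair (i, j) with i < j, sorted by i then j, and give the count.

α = atan 0.4 = 21.80°;  2α = 43.60°
n_0 = (-0.3220, +0.9467)
n_1 = (-0.7003, -0.7139)
n_2 = (+0.3609, -0.9326)
n_3 = (+0.3440, +0.9390)
  (0,1): δ = 63.23°  ·
  (0,2): δ = 2.37°  ✓
  (0,3): δ = 141.09°  ·
  (1,2): δ = 114.39°  ·
  (1,3): δ = 24.33°  ✓
  (2,3): δ = 41.28°  ✓
antipodal pairs: 3

count = 3; pairs: (0,2), (1,3), (2,3)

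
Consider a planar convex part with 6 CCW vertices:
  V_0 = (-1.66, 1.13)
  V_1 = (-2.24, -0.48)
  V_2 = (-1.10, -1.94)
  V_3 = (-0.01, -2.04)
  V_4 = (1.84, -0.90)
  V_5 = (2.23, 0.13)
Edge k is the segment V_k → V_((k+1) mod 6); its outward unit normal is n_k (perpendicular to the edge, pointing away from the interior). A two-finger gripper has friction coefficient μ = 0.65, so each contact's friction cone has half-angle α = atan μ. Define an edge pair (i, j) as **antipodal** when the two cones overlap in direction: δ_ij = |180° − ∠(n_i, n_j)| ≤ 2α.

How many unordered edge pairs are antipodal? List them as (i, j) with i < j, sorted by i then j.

count = 6; pairs: (0,3), (0,4), (1,4), (1,5), (2,5), (3,5)

α = atan 0.65 = 33.02°;  2α = 66.05°
n_0 = (-0.9408, +0.3389)
n_1 = (-0.7882, -0.6154)
n_2 = (-0.0914, -0.9958)
n_3 = (+0.5246, -0.8513)
n_4 = (+0.9352, -0.3541)
n_5 = (+0.2490, +0.9685)
  (0,1): δ = 122.21°  ·
  (0,2): δ = 75.43°  ·
  (0,3): δ = 38.55°  ✓
  (0,4): δ = 0.93°  ✓
  (0,5): δ = 95.39°  ·
  (1,2): δ = 133.23°  ·
  (1,3): δ = 96.34°  ·
  (1,4): δ = 58.72°  ✓
  (1,5): δ = 37.60°  ✓
  (2,3): δ = 143.12°  ·
  (2,4): δ = 105.50°  ·
  (2,5): δ = 9.18°  ✓
  (3,4): δ = 142.38°  ·
  (3,5): δ = 46.06°  ✓
  (4,5): δ = 83.68°  ·
antipodal pairs: 6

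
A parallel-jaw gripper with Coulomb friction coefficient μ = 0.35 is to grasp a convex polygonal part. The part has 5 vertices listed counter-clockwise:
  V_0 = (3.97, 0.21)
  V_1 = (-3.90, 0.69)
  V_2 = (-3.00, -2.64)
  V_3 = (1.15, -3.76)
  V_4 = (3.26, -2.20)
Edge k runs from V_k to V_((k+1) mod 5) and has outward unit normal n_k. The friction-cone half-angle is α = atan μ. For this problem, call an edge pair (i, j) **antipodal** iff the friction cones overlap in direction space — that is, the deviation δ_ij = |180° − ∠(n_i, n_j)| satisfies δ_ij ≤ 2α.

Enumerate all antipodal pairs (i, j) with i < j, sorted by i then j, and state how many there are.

count = 2; pairs: (0,2), (1,4)

α = atan 0.35 = 19.29°;  2α = 38.58°
n_0 = (+0.0609, +0.9981)
n_1 = (-0.9654, -0.2609)
n_2 = (-0.2606, -0.9655)
n_3 = (+0.5945, -0.8041)
n_4 = (+0.9592, -0.2826)
  (0,1): δ = 71.39°  ·
  (0,2): δ = 11.61°  ✓
  (0,3): δ = 39.97°  ·
  (0,4): δ = 77.07°  ·
  (1,2): δ = 120.23°  ·
  (1,3): δ = 68.65°  ·
  (1,4): δ = 31.54°  ✓
  (2,3): δ = 128.42°  ·
  (2,4): δ = 91.31°  ·
  (3,4): δ = 142.89°  ·
antipodal pairs: 2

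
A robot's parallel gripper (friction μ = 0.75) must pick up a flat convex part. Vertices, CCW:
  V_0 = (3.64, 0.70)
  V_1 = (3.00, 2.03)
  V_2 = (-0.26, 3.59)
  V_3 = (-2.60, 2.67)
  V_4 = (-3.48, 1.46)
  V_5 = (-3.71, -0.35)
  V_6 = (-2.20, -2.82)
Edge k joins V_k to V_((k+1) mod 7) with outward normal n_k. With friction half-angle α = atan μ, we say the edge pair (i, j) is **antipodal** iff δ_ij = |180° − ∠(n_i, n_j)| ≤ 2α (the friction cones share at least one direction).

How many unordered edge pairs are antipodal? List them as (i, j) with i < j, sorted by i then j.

α = atan 0.75 = 36.87°;  2α = 73.74°
n_0 = (+0.9011, +0.4336)
n_1 = (+0.4317, +0.9020)
n_2 = (-0.3659, +0.9307)
n_3 = (-0.8087, +0.5882)
n_4 = (-0.9920, +0.1261)
n_5 = (-0.8532, -0.5216)
n_6 = (+0.5162, -0.8565)
  (0,1): δ = 141.27°  ·
  (0,2): δ = 94.23°  ·
  (0,3): δ = 61.72°  ✓
  (0,4): δ = 32.94°  ✓
  (0,5): δ = 5.74°  ✓
  (0,6): δ = 95.38°  ·
  (1,2): δ = 132.96°  ·
  (1,3): δ = 100.45°  ·
  (1,4): δ = 71.67°  ✓
  (1,5): δ = 32.99°  ✓
  (1,6): δ = 56.65°  ✓
  (2,3): δ = 147.49°  ·
  (2,4): δ = 118.70°  ·
  (2,5): δ = 80.02°  ·
  (2,6): δ = 9.62°  ✓
  (3,4): δ = 151.21°  ·
  (3,5): δ = 112.53°  ·
  (3,6): δ = 22.89°  ✓
  (4,5): δ = 141.32°  ·
  (4,6): δ = 51.68°  ✓
  (5,6): δ = 90.36°  ·
antipodal pairs: 9

count = 9; pairs: (0,3), (0,4), (0,5), (1,4), (1,5), (1,6), (2,6), (3,6), (4,6)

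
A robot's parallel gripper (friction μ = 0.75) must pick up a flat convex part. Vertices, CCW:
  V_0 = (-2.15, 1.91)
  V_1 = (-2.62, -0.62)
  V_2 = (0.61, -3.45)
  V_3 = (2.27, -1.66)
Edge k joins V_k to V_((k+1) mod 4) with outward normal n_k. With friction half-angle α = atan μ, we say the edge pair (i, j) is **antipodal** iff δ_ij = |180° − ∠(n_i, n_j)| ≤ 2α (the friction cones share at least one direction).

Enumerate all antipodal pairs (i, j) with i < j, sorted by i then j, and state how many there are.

α = atan 0.75 = 36.87°;  2α = 73.74°
n_0 = (-0.9832, +0.1826)
n_1 = (-0.6590, -0.7521)
n_2 = (+0.7332, -0.6800)
n_3 = (+0.6283, +0.7779)
  (0,1): δ = 120.70°  ·
  (0,2): δ = 32.32°  ✓
  (0,3): δ = 61.60°  ✓
  (1,2): δ = 91.62°  ·
  (1,3): δ = 2.30°  ✓
  (2,3): δ = 86.09°  ·
antipodal pairs: 3

count = 3; pairs: (0,2), (0,3), (1,3)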